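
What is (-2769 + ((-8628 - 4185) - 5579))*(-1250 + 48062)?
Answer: -990588732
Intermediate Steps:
(-2769 + ((-8628 - 4185) - 5579))*(-1250 + 48062) = (-2769 + (-12813 - 5579))*46812 = (-2769 - 18392)*46812 = -21161*46812 = -990588732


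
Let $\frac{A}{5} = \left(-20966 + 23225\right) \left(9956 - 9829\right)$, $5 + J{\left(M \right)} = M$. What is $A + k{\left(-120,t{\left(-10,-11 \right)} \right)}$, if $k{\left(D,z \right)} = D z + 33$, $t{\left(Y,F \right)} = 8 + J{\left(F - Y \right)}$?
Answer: $1434258$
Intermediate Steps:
$J{\left(M \right)} = -5 + M$
$A = 1434465$ ($A = 5 \left(-20966 + 23225\right) \left(9956 - 9829\right) = 5 \cdot 2259 \cdot 127 = 5 \cdot 286893 = 1434465$)
$t{\left(Y,F \right)} = 3 + F - Y$ ($t{\left(Y,F \right)} = 8 - \left(5 + Y - F\right) = 3 + F - Y$)
$k{\left(D,z \right)} = 33 + D z$
$A + k{\left(-120,t{\left(-10,-11 \right)} \right)} = 1434465 + \left(33 - 120 \left(3 - 11 - -10\right)\right) = 1434465 + \left(33 - 120 \left(3 - 11 + 10\right)\right) = 1434465 + \left(33 - 240\right) = 1434465 - 207 = 1434258$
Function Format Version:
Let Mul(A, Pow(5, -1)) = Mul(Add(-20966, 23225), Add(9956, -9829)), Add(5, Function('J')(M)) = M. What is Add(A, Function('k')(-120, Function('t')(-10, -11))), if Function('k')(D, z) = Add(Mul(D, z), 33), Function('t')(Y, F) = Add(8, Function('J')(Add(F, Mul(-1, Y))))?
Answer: 1434258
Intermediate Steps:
Function('J')(M) = Add(-5, M)
A = 1434465 (A = Mul(5, Mul(Add(-20966, 23225), Add(9956, -9829))) = Mul(5, Mul(2259, 127)) = Mul(5, 286893) = 1434465)
Function('t')(Y, F) = Add(3, F, Mul(-1, Y)) (Function('t')(Y, F) = Add(8, Add(-5, Add(F, Mul(-1, Y)))) = Add(8, Add(-5, F, Mul(-1, Y))) = Add(3, F, Mul(-1, Y)))
Function('k')(D, z) = Add(33, Mul(D, z))
Add(A, Function('k')(-120, Function('t')(-10, -11))) = Add(1434465, Add(33, Mul(-120, Add(3, -11, Mul(-1, -10))))) = Add(1434465, Add(33, Mul(-120, Add(3, -11, 10)))) = Add(1434465, Add(33, Mul(-120, 2))) = Add(1434465, Add(33, -240)) = Add(1434465, -207) = 1434258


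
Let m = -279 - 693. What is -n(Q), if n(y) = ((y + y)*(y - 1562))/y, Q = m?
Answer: 5068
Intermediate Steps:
m = -972
Q = -972
n(y) = -3124 + 2*y (n(y) = ((2*y)*(-1562 + y))/y = (2*y*(-1562 + y))/y = -3124 + 2*y)
-n(Q) = -(-3124 + 2*(-972)) = -(-3124 - 1944) = -1*(-5068) = 5068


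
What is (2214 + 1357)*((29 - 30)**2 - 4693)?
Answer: -16755132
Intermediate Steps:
(2214 + 1357)*((29 - 30)**2 - 4693) = 3571*((-1)**2 - 4693) = 3571*(1 - 4693) = 3571*(-4692) = -16755132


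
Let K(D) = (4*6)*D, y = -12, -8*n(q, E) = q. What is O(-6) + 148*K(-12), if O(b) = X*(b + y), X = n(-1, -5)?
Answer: -170505/4 ≈ -42626.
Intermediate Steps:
n(q, E) = -q/8
X = ⅛ (X = -⅛*(-1) = ⅛ ≈ 0.12500)
O(b) = -3/2 + b/8 (O(b) = (b - 12)/8 = (-12 + b)/8 = -3/2 + b/8)
K(D) = 24*D
O(-6) + 148*K(-12) = (-3/2 + (⅛)*(-6)) + 148*(24*(-12)) = (-3/2 - ¾) + 148*(-288) = -9/4 - 42624 = -170505/4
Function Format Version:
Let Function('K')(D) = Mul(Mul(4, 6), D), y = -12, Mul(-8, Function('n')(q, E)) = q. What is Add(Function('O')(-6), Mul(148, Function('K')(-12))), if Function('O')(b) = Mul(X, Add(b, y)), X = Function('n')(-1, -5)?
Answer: Rational(-170505, 4) ≈ -42626.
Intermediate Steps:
Function('n')(q, E) = Mul(Rational(-1, 8), q)
X = Rational(1, 8) (X = Mul(Rational(-1, 8), -1) = Rational(1, 8) ≈ 0.12500)
Function('O')(b) = Add(Rational(-3, 2), Mul(Rational(1, 8), b)) (Function('O')(b) = Mul(Rational(1, 8), Add(b, -12)) = Mul(Rational(1, 8), Add(-12, b)) = Add(Rational(-3, 2), Mul(Rational(1, 8), b)))
Function('K')(D) = Mul(24, D)
Add(Function('O')(-6), Mul(148, Function('K')(-12))) = Add(Add(Rational(-3, 2), Mul(Rational(1, 8), -6)), Mul(148, Mul(24, -12))) = Add(Add(Rational(-3, 2), Rational(-3, 4)), Mul(148, -288)) = Add(Rational(-9, 4), -42624) = Rational(-170505, 4)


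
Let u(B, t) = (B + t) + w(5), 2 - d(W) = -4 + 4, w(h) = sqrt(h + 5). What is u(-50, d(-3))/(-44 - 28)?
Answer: 2/3 - sqrt(10)/72 ≈ 0.62275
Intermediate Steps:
w(h) = sqrt(5 + h)
d(W) = 2 (d(W) = 2 - (-4 + 4) = 2 - 1*0 = 2 + 0 = 2)
u(B, t) = B + t + sqrt(10) (u(B, t) = (B + t) + sqrt(5 + 5) = (B + t) + sqrt(10) = B + t + sqrt(10))
u(-50, d(-3))/(-44 - 28) = (-50 + 2 + sqrt(10))/(-44 - 28) = (-48 + sqrt(10))/(-72) = (-48 + sqrt(10))*(-1/72) = 2/3 - sqrt(10)/72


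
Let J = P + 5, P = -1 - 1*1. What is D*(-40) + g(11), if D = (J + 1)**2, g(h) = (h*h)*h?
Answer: 691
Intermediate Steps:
P = -2 (P = -1 - 1 = -2)
J = 3 (J = -2 + 5 = 3)
g(h) = h**3 (g(h) = h**2*h = h**3)
D = 16 (D = (3 + 1)**2 = 4**2 = 16)
D*(-40) + g(11) = 16*(-40) + 11**3 = -640 + 1331 = 691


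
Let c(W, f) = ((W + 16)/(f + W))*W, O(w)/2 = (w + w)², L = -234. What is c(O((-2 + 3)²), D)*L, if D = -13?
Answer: 44928/5 ≈ 8985.6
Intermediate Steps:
O(w) = 8*w² (O(w) = 2*(w + w)² = 2*(2*w)² = 2*(4*w²) = 8*w²)
c(W, f) = W*(16 + W)/(W + f) (c(W, f) = ((16 + W)/(W + f))*W = W*(16 + W)/(W + f))
c(O((-2 + 3)²), D)*L = ((8*((-2 + 3)²)²)*(16 + 8*((-2 + 3)²)²)/(8*((-2 + 3)²)² - 13))*(-234) = ((8*(1²)²)*(16 + 8*(1²)²)/(8*(1²)² - 13))*(-234) = ((8*1²)*(16 + 8*1²)/(8*1² - 13))*(-234) = ((8*1)*(16 + 8*1)/(8*1 - 13))*(-234) = (8*(16 + 8)/(8 - 13))*(-234) = (8*24/(-5))*(-234) = (8*(-⅕)*24)*(-234) = -192/5*(-234) = 44928/5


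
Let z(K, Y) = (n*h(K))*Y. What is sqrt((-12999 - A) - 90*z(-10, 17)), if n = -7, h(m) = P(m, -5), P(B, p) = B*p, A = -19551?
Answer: 18*sqrt(1673) ≈ 736.24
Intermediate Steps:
h(m) = -5*m (h(m) = m*(-5) = -5*m)
z(K, Y) = 35*K*Y (z(K, Y) = (-(-35)*K)*Y = (35*K)*Y = 35*K*Y)
sqrt((-12999 - A) - 90*z(-10, 17)) = sqrt((-12999 - 1*(-19551)) - 3150*(-10)*17) = sqrt((-12999 + 19551) - 90*(-5950)) = sqrt(6552 + 535500) = sqrt(542052) = 18*sqrt(1673)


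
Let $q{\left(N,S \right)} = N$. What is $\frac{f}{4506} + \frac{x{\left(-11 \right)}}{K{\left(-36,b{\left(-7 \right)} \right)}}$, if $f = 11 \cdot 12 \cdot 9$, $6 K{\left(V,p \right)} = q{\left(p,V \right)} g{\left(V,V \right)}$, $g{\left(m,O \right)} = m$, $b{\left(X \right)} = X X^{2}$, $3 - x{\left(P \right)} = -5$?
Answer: $\frac{206746}{772779} \approx 0.26754$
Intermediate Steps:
$x{\left(P \right)} = 8$ ($x{\left(P \right)} = 3 - -5 = 3 + 5 = 8$)
$b{\left(X \right)} = X^{3}$
$K{\left(V,p \right)} = \frac{V p}{6}$ ($K{\left(V,p \right)} = \frac{p V}{6} = \frac{V p}{6}$)
$f = 1188$ ($f = 132 \cdot 9 = 1188$)
$\frac{f}{4506} + \frac{x{\left(-11 \right)}}{K{\left(-36,b{\left(-7 \right)} \right)}} = \frac{1188}{4506} + \frac{8}{\frac{1}{6} \left(-36\right) \left(-7\right)^{3}} = 1188 \cdot \frac{1}{4506} + \frac{8}{\frac{1}{6} \left(-36\right) \left(-343\right)} = \frac{198}{751} + \frac{8}{2058} = \frac{198}{751} + 8 \cdot \frac{1}{2058} = \frac{198}{751} + \frac{4}{1029} = \frac{206746}{772779}$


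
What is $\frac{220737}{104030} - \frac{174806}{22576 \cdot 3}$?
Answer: $- \frac{808748161}{1761435960} \approx -0.45914$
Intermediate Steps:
$\frac{220737}{104030} - \frac{174806}{22576 \cdot 3} = 220737 \cdot \frac{1}{104030} - \frac{174806}{67728} = \frac{220737}{104030} - \frac{87403}{33864} = - \frac{808748161}{1761435960}$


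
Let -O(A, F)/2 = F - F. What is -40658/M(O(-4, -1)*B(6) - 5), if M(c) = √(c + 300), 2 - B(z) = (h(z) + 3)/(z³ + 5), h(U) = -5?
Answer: -40658*√295/295 ≈ -2367.2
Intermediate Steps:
O(A, F) = 0 (O(A, F) = -2*(F - F) = -2*0 = 0)
B(z) = 2 + 2/(5 + z³) (B(z) = 2 - (-5 + 3)/(z³ + 5) = 2 - (-2)/(5 + z³) = 2 + 2/(5 + z³))
M(c) = √(300 + c)
-40658/M(O(-4, -1)*B(6) - 5) = -40658/√(300 + (0*(2*(6 + 6³)/(5 + 6³)) - 5)) = -40658/√(300 + (0*(2*(6 + 216)/(5 + 216)) - 5)) = -40658/√(300 + (0*(2*222/221) - 5)) = -40658/√(300 + (0*(2*(1/221)*222) - 5)) = -40658/√(300 + (0*(444/221) - 5)) = -40658/√(300 + (0 - 5)) = -40658/√(300 - 5) = -40658*√295/295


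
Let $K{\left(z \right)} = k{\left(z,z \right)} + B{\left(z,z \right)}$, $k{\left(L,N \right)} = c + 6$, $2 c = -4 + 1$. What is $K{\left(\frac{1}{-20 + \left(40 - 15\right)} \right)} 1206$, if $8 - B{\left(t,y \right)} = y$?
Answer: $\frac{74169}{5} \approx 14834.0$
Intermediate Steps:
$c = - \frac{3}{2}$ ($c = \frac{-4 + 1}{2} = \frac{1}{2} \left(-3\right) = - \frac{3}{2} \approx -1.5$)
$k{\left(L,N \right)} = \frac{9}{2}$ ($k{\left(L,N \right)} = - \frac{3}{2} + 6 = \frac{9}{2}$)
$B{\left(t,y \right)} = 8 - y$
$K{\left(z \right)} = \frac{25}{2} - z$ ($K{\left(z \right)} = \frac{9}{2} - \left(-8 + z\right) = \frac{25}{2} - z$)
$K{\left(\frac{1}{-20 + \left(40 - 15\right)} \right)} 1206 = \left(\frac{25}{2} - \frac{1}{-20 + \left(40 - 15\right)}\right) 1206 = \left(\frac{25}{2} - \frac{1}{-20 + 25}\right) 1206 = \left(\frac{25}{2} - \frac{1}{5}\right) 1206 = \frac{123}{10} \cdot 1206 = \frac{74169}{5}$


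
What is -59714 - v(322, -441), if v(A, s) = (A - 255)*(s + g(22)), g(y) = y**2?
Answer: -62595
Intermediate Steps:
v(A, s) = (-255 + A)*(484 + s) (v(A, s) = (A - 255)*(s + 22**2) = (-255 + A)*(s + 484) = (-255 + A)*(484 + s))
-59714 - v(322, -441) = -59714 - (-123420 - 255*(-441) + 484*322 + 322*(-441)) = -59714 - (-123420 + 112455 + 155848 - 142002) = -59714 - 1*2881 = -59714 - 2881 = -62595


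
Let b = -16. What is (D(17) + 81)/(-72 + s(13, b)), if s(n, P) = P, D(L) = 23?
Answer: -13/11 ≈ -1.1818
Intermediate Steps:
(D(17) + 81)/(-72 + s(13, b)) = (23 + 81)/(-72 - 16) = 104/(-88) = 104*(-1/88) = -13/11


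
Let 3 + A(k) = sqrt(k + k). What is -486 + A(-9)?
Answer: -489 + 3*I*sqrt(2) ≈ -489.0 + 4.2426*I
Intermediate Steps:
A(k) = -3 + sqrt(2)*sqrt(k) (A(k) = -3 + sqrt(k + k) = -3 + sqrt(2*k) = -3 + sqrt(2)*sqrt(k))
-486 + A(-9) = -486 + (-3 + sqrt(2)*sqrt(-9)) = -486 + (-3 + sqrt(2)*(3*I)) = -486 + (-3 + 3*I*sqrt(2)) = -489 + 3*I*sqrt(2)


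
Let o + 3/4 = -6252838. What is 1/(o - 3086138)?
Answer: -4/37355907 ≈ -1.0708e-7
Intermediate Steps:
o = -25011355/4 (o = -¾ - 6252838 = -25011355/4 ≈ -6.2528e+6)
1/(o - 3086138) = 1/(-25011355/4 - 3086138) = 1/(-37355907/4) = -4/37355907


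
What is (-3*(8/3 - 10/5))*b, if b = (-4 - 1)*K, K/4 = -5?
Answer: -200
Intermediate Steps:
K = -20 (K = 4*(-5) = -20)
b = 100 (b = (-4 - 1)*(-20) = -5*(-20) = 100)
(-3*(8/3 - 10/5))*b = -3*(8/3 - 10/5)*100 = -3*(8*(⅓) - 10*⅕)*100 = -3*(8/3 - 2)*100 = -3*⅔*100 = -2*100 = -200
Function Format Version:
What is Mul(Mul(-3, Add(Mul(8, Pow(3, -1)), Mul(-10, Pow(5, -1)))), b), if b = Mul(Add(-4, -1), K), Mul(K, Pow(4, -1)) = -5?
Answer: -200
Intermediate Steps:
K = -20 (K = Mul(4, -5) = -20)
b = 100 (b = Mul(Add(-4, -1), -20) = Mul(-5, -20) = 100)
Mul(Mul(-3, Add(Mul(8, Pow(3, -1)), Mul(-10, Pow(5, -1)))), b) = Mul(Mul(-3, Add(Mul(8, Pow(3, -1)), Mul(-10, Pow(5, -1)))), 100) = Mul(Mul(-3, Add(Mul(8, Rational(1, 3)), Mul(-10, Rational(1, 5)))), 100) = Mul(Mul(-3, Add(Rational(8, 3), -2)), 100) = Mul(Mul(-3, Rational(2, 3)), 100) = Mul(-2, 100) = -200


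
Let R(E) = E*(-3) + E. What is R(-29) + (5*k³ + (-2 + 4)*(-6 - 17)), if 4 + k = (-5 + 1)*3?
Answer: -20468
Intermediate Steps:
R(E) = -2*E (R(E) = -3*E + E = -2*E)
k = -16 (k = -4 + (-5 + 1)*3 = -4 - 4*3 = -4 - 12 = -16)
R(-29) + (5*k³ + (-2 + 4)*(-6 - 17)) = -2*(-29) + (5*(-16)³ + (-2 + 4)*(-6 - 17)) = 58 + (5*(-4096) + 2*(-23)) = 58 + (-20480 - 46) = 58 - 20526 = -20468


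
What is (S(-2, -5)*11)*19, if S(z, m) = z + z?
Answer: -836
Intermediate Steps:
S(z, m) = 2*z
(S(-2, -5)*11)*19 = ((2*(-2))*11)*19 = -4*11*19 = -44*19 = -836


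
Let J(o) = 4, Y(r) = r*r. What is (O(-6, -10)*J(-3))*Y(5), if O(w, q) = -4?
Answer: -400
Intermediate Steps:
Y(r) = r²
(O(-6, -10)*J(-3))*Y(5) = -4*4*5² = -16*25 = -400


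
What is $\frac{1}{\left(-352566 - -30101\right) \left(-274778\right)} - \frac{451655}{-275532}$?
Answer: $\frac{20009736451517441}{12206933840921820} \approx 1.6392$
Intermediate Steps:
$\frac{1}{\left(-352566 - -30101\right) \left(-274778\right)} - \frac{451655}{-275532} = \frac{1}{-352566 + \left(-25960 + 56061\right)} \left(- \frac{1}{274778}\right) - - \frac{451655}{275532} = \frac{1}{-352566 + 30101} \left(- \frac{1}{274778}\right) + \frac{451655}{275532} = \frac{1}{-322465} \left(- \frac{1}{274778}\right) + \frac{451655}{275532} = \left(- \frac{1}{322465}\right) \left(- \frac{1}{274778}\right) + \frac{451655}{275532} = \frac{1}{88606287770} + \frac{451655}{275532} = \frac{20009736451517441}{12206933840921820}$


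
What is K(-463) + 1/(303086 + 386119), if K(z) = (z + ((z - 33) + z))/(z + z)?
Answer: 490025218/319101915 ≈ 1.5356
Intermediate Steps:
K(z) = (-33 + 3*z)/(2*z) (K(z) = (z + ((-33 + z) + z))/((2*z)) = (z + (-33 + 2*z))*(1/(2*z)) = (-33 + 3*z)*(1/(2*z)) = (-33 + 3*z)/(2*z))
K(-463) + 1/(303086 + 386119) = (3/2)*(-11 - 463)/(-463) + 1/(303086 + 386119) = (3/2)*(-1/463)*(-474) + 1/689205 = 711/463 + 1/689205 = 490025218/319101915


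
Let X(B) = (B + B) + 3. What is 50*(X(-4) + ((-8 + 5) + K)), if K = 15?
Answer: 350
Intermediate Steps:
X(B) = 3 + 2*B (X(B) = 2*B + 3 = 3 + 2*B)
50*(X(-4) + ((-8 + 5) + K)) = 50*((3 + 2*(-4)) + ((-8 + 5) + 15)) = 50*((3 - 8) + (-3 + 15)) = 50*(-5 + 12) = 50*7 = 350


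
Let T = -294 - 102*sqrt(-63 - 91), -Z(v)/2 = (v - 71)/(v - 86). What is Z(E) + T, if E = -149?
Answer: -13906/47 - 102*I*sqrt(154) ≈ -295.87 - 1265.8*I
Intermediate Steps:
Z(v) = -2*(-71 + v)/(-86 + v) (Z(v) = -2*(v - 71)/(v - 86) = -2*(-71 + v)/(-86 + v))
T = -294 - 102*I*sqrt(154) ≈ -294.0 - 1265.8*I
Z(E) + T = 2*(71 - 1*(-149))/(-86 - 149) + (-294 - 102*I*sqrt(154)) = 2*(71 + 149)/(-235) + (-294 - 102*I*sqrt(154)) = 2*(-1/235)*220 + (-294 - 102*I*sqrt(154)) = -88/47 + (-294 - 102*I*sqrt(154)) = -13906/47 - 102*I*sqrt(154)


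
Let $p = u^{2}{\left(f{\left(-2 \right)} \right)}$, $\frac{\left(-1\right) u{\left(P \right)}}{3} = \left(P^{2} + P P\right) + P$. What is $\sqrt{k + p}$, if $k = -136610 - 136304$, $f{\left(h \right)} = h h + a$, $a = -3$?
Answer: $i \sqrt{272833} \approx 522.33 i$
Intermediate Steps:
$f{\left(h \right)} = -3 + h^{2}$ ($f{\left(h \right)} = h h - 3 = h^{2} - 3 = -3 + h^{2}$)
$u{\left(P \right)} = - 6 P^{2} - 3 P$ ($u{\left(P \right)} = - 3 \left(\left(P^{2} + P P\right) + P\right) = - 3 \left(\left(P^{2} + P^{2}\right) + P\right) = - 3 \left(2 P^{2} + P\right) = - 3 \left(P + 2 P^{2}\right) = - 6 P^{2} - 3 P$)
$k = -272914$ ($k = -136610 - 136304 = -272914$)
$p = 81$ ($p = \left(- 3 \left(-3 + \left(-2\right)^{2}\right) \left(1 + 2 \left(-3 + \left(-2\right)^{2}\right)\right)\right)^{2} = \left(- 3 \left(-3 + 4\right) \left(1 + 2 \left(-3 + 4\right)\right)\right)^{2} = \left(\left(-3\right) 1 \left(1 + 2 \cdot 1\right)\right)^{2} = \left(\left(-3\right) 1 \left(1 + 2\right)\right)^{2} = \left(\left(-3\right) 1 \cdot 3\right)^{2} = \left(-9\right)^{2} = 81$)
$\sqrt{k + p} = \sqrt{-272914 + 81} = \sqrt{-272833} = i \sqrt{272833}$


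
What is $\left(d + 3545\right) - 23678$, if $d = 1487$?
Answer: $-18646$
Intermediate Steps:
$\left(d + 3545\right) - 23678 = \left(1487 + 3545\right) - 23678 = 5032 - 23678 = -18646$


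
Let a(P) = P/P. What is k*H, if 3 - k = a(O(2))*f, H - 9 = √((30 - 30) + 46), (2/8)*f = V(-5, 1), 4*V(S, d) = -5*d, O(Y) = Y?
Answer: 72 + 8*√46 ≈ 126.26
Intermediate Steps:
V(S, d) = -5*d/4 (V(S, d) = (-5*d)/4 = -5*d/4)
f = -5 (f = 4*(-5/4*1) = 4*(-5/4) = -5)
a(P) = 1
H = 9 + √46 (H = 9 + √((30 - 30) + 46) = 9 + √(0 + 46) = 9 + √46 ≈ 15.782)
k = 8 (k = 3 - (-5) = 3 - 1*(-5) = 3 + 5 = 8)
k*H = 8*(9 + √46) = 72 + 8*√46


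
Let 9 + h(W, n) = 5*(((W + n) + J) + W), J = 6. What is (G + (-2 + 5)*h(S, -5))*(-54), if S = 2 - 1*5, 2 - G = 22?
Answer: 6588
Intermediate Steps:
G = -20 (G = 2 - 1*22 = 2 - 22 = -20)
S = -3 (S = 2 - 5 = -3)
h(W, n) = 21 + 5*n + 10*W (h(W, n) = -9 + 5*(((W + n) + 6) + W) = -9 + 5*((6 + W + n) + W) = -9 + 5*(6 + n + 2*W) = -9 + (30 + 5*n + 10*W) = 21 + 5*n + 10*W)
(G + (-2 + 5)*h(S, -5))*(-54) = (-20 + (-2 + 5)*(21 + 5*(-5) + 10*(-3)))*(-54) = (-20 + 3*(21 - 25 - 30))*(-54) = (-20 + 3*(-34))*(-54) = (-20 - 102)*(-54) = -122*(-54) = 6588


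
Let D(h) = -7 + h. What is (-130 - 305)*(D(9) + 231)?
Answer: -101355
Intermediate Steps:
(-130 - 305)*(D(9) + 231) = (-130 - 305)*((-7 + 9) + 231) = -435*(2 + 231) = -435*233 = -101355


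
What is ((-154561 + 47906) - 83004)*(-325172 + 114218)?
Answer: 40009324686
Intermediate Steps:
((-154561 + 47906) - 83004)*(-325172 + 114218) = (-106655 - 83004)*(-210954) = -189659*(-210954) = 40009324686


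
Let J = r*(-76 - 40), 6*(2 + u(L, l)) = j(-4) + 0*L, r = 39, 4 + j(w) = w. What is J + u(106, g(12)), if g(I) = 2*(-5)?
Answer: -13582/3 ≈ -4527.3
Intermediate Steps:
g(I) = -10
j(w) = -4 + w
u(L, l) = -10/3 (u(L, l) = -2 + ((-4 - 4) + 0*L)/6 = -2 + (-8 + 0)/6 = -2 + (⅙)*(-8) = -2 - 4/3 = -10/3)
J = -4524 (J = 39*(-76 - 40) = 39*(-116) = -4524)
J + u(106, g(12)) = -4524 - 10/3 = -13582/3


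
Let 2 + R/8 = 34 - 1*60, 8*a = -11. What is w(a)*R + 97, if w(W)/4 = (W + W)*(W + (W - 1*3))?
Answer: -14071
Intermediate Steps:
a = -11/8 (a = (⅛)*(-11) = -11/8 ≈ -1.3750)
w(W) = 8*W*(-3 + 2*W) (w(W) = 4*((W + W)*(W + (W - 1*3))) = 4*((2*W)*(W + (W - 3))) = 4*((2*W)*(W + (-3 + W))) = 4*((2*W)*(-3 + 2*W)) = 4*(2*W*(-3 + 2*W)) = 8*W*(-3 + 2*W))
R = -224 (R = -16 + 8*(34 - 1*60) = -16 + 8*(34 - 60) = -16 + 8*(-26) = -16 - 208 = -224)
w(a)*R + 97 = (8*(-11/8)*(-3 + 2*(-11/8)))*(-224) + 97 = (8*(-11/8)*(-3 - 11/4))*(-224) + 97 = (8*(-11/8)*(-23/4))*(-224) + 97 = (253/4)*(-224) + 97 = -14168 + 97 = -14071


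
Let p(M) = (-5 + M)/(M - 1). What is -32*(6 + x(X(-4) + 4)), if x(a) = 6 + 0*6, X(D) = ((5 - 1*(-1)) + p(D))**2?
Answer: -384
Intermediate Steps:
p(M) = (-5 + M)/(-1 + M)
X(D) = (6 + (-5 + D)/(-1 + D))**2 (X(D) = ((5 - 1*(-1)) + (-5 + D)/(-1 + D))**2 = ((5 + 1) + (-5 + D)/(-1 + D))**2 = (6 + (-5 + D)/(-1 + D))**2)
x(a) = 6 (x(a) = 6 + 0 = 6)
-32*(6 + x(X(-4) + 4)) = -32*(6 + 6) = -32*12 = -384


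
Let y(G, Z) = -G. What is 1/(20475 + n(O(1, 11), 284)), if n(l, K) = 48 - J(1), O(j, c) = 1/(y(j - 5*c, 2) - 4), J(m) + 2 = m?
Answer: 1/20524 ≈ 4.8723e-5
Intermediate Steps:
J(m) = -2 + m
O(j, c) = 1/(-4 - j + 5*c) (O(j, c) = 1/(-(j - 5*c) - 4) = 1/((-j + 5*c) - 4) = 1/(-4 - j + 5*c))
n(l, K) = 49 (n(l, K) = 48 - (-2 + 1) = 48 - 1*(-1) = 48 + 1 = 49)
1/(20475 + n(O(1, 11), 284)) = 1/(20475 + 49) = 1/20524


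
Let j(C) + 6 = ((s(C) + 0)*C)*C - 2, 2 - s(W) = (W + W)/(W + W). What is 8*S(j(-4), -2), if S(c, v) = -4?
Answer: -32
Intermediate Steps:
s(W) = 1 (s(W) = 2 - (W + W)/(W + W) = 2 - 2*W/(2*W) = 2 - 2*W*1/(2*W) = 2 - 1*1 = 2 - 1 = 1)
j(C) = -8 + C² (j(C) = -6 + (((1 + 0)*C)*C - 2) = -6 + ((1*C)*C - 2) = -6 + (C*C - 2) = -6 + (C² - 2) = -6 + (-2 + C²) = -8 + C²)
8*S(j(-4), -2) = 8*(-4) = -32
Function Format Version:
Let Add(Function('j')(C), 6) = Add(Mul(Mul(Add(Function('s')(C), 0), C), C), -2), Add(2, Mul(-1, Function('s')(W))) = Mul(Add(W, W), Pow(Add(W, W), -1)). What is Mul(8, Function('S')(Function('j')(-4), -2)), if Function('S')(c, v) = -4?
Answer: -32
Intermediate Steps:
Function('s')(W) = 1 (Function('s')(W) = Add(2, Mul(-1, Mul(Add(W, W), Pow(Add(W, W), -1)))) = Add(2, Mul(-1, Mul(Mul(2, W), Pow(Mul(2, W), -1)))) = Add(2, Mul(-1, Mul(Mul(2, W), Mul(Rational(1, 2), Pow(W, -1))))) = Add(2, Mul(-1, 1)) = Add(2, -1) = 1)
Function('j')(C) = Add(-8, Pow(C, 2)) (Function('j')(C) = Add(-6, Add(Mul(Mul(Add(1, 0), C), C), -2)) = Add(-6, Add(Mul(Mul(1, C), C), -2)) = Add(-6, Add(Mul(C, C), -2)) = Add(-6, Add(Pow(C, 2), -2)) = Add(-6, Add(-2, Pow(C, 2))) = Add(-8, Pow(C, 2)))
Mul(8, Function('S')(Function('j')(-4), -2)) = Mul(8, -4) = -32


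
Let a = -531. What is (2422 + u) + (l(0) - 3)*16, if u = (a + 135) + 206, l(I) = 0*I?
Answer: 2184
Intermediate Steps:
l(I) = 0
u = -190 (u = (-531 + 135) + 206 = -396 + 206 = -190)
(2422 + u) + (l(0) - 3)*16 = (2422 - 190) + (0 - 3)*16 = 2232 - 3*16 = 2232 - 48 = 2184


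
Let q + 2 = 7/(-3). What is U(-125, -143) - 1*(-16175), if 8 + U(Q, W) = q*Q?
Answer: 50126/3 ≈ 16709.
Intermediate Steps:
q = -13/3 (q = -2 + 7/(-3) = -2 + 7*(-1/3) = -2 - 7/3 = -13/3 ≈ -4.3333)
U(Q, W) = -8 - 13*Q/3
U(-125, -143) - 1*(-16175) = (-8 - 13/3*(-125)) - 1*(-16175) = (-8 + 1625/3) + 16175 = 1601/3 + 16175 = 50126/3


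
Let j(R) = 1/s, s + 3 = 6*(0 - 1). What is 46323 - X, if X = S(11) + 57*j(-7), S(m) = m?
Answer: 138955/3 ≈ 46318.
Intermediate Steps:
s = -9 (s = -3 + 6*(0 - 1) = -3 + 6*(-1) = -3 - 6 = -9)
j(R) = -⅑ (j(R) = 1/(-9) = -⅑)
X = 14/3 (X = 11 + 57*(-⅑) = 11 - 19/3 = 14/3 ≈ 4.6667)
46323 - X = 46323 - 1*14/3 = 46323 - 14/3 = 138955/3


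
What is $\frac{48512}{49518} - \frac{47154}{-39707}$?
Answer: $\frac{2130618878}{983105613} \approx 2.1672$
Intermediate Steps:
$\frac{48512}{49518} - \frac{47154}{-39707} = 48512 \cdot \frac{1}{49518} - - \frac{47154}{39707} = \frac{24256}{24759} + \frac{47154}{39707} = \frac{2130618878}{983105613}$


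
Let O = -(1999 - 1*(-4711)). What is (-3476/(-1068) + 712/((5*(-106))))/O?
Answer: -135233/474766050 ≈ -0.00028484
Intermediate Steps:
O = -6710 (O = -(1999 + 4711) = -1*6710 = -6710)
(-3476/(-1068) + 712/((5*(-106))))/O = (-3476/(-1068) + 712/((5*(-106))))/(-6710) = (-3476*(-1/1068) + 712/(-530))*(-1/6710) = (869/267 + 712*(-1/530))*(-1/6710) = (869/267 - 356/265)*(-1/6710) = (135233/70755)*(-1/6710) = -135233/474766050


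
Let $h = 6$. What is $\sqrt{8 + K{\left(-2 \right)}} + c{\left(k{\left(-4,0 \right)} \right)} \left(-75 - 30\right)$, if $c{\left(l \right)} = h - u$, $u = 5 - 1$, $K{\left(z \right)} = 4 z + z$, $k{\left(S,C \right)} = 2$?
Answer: $-210 + i \sqrt{2} \approx -210.0 + 1.4142 i$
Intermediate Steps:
$K{\left(z \right)} = 5 z$
$u = 4$
$c{\left(l \right)} = 2$ ($c{\left(l \right)} = 6 - 4 = 2$)
$\sqrt{8 + K{\left(-2 \right)}} + c{\left(k{\left(-4,0 \right)} \right)} \left(-75 - 30\right) = \sqrt{8 + 5 \left(-2\right)} + 2 \left(-75 - 30\right) = \sqrt{8 - 10} + 2 \left(-75 - 30\right) = \sqrt{-2} + 2 \left(-105\right) = i \sqrt{2} - 210 = -210 + i \sqrt{2}$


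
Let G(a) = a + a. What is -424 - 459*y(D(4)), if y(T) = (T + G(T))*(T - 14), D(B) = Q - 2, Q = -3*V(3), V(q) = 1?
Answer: -131239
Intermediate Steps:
G(a) = 2*a
Q = -3 (Q = -3*1 = -3)
D(B) = -5 (D(B) = -3 - 2 = -5)
y(T) = 3*T*(-14 + T) (y(T) = (T + 2*T)*(T - 14) = (3*T)*(-14 + T) = 3*T*(-14 + T))
-424 - 459*y(D(4)) = -424 - 1377*(-5)*(-14 - 5) = -424 - 1377*(-5)*(-19) = -424 - 459*285 = -424 - 130815 = -131239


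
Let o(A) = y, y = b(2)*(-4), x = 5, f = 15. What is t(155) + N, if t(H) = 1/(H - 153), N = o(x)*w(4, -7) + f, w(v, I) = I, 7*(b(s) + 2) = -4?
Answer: -113/2 ≈ -56.500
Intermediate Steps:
b(s) = -18/7 (b(s) = -2 + (⅐)*(-4) = -2 - 4/7 = -18/7)
y = 72/7 (y = -18/7*(-4) = 72/7 ≈ 10.286)
o(A) = 72/7
N = -57 (N = (72/7)*(-7) + 15 = -72 + 15 = -57)
t(H) = 1/(-153 + H)
t(155) + N = 1/(-153 + 155) - 57 = 1/2 - 57 = ½ - 57 = -113/2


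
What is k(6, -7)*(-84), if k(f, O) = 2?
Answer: -168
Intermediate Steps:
k(6, -7)*(-84) = 2*(-84) = -168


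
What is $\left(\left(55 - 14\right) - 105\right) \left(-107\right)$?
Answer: $6848$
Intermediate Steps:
$\left(\left(55 - 14\right) - 105\right) \left(-107\right) = \left(41 - 105\right) \left(-107\right) = \left(-64\right) \left(-107\right) = 6848$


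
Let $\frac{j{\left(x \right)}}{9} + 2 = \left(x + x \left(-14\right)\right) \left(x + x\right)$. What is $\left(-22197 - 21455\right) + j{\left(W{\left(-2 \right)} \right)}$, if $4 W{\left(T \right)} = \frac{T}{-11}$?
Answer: $- \frac{10568257}{242} \approx -43671.0$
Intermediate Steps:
$W{\left(T \right)} = - \frac{T}{44}$ ($W{\left(T \right)} = \frac{T \frac{1}{-11}}{4} = \frac{T \left(- \frac{1}{11}\right)}{4} = \frac{\left(- \frac{1}{11}\right) T}{4} = - \frac{T}{44}$)
$j{\left(x \right)} = -18 - 234 x^{2}$ ($j{\left(x \right)} = -18 + 9 \left(x + x \left(-14\right)\right) \left(x + x\right) = -18 + 9 \left(x - 14 x\right) 2 x = -18 + 9 - 13 x 2 x = -18 + 9 \left(- 26 x^{2}\right) = -18 - 234 x^{2}$)
$\left(-22197 - 21455\right) + j{\left(W{\left(-2 \right)} \right)} = \left(-22197 - 21455\right) - \left(18 + 234 \left(\left(- \frac{1}{44}\right) \left(-2\right)\right)^{2}\right) = -43652 - \left(18 + \frac{234}{484}\right) = -43652 - \frac{4473}{242} = - \frac{10568257}{242}$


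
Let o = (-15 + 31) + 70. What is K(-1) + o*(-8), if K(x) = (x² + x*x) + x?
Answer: -687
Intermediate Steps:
o = 86 (o = 16 + 70 = 86)
K(x) = x + 2*x² (K(x) = (x² + x²) + x = 2*x² + x = x + 2*x²)
K(-1) + o*(-8) = -(1 + 2*(-1)) + 86*(-8) = -(1 - 2) - 688 = -1*(-1) - 688 = 1 - 688 = -687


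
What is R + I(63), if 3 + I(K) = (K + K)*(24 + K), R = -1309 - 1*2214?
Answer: 7436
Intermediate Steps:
R = -3523 (R = -1309 - 2214 = -3523)
I(K) = -3 + 2*K*(24 + K) (I(K) = -3 + (K + K)*(24 + K) = -3 + (2*K)*(24 + K) = -3 + 2*K*(24 + K))
R + I(63) = -3523 + (-3 + 2*63² + 48*63) = -3523 + (-3 + 2*3969 + 3024) = -3523 + (-3 + 7938 + 3024) = -3523 + 10959 = 7436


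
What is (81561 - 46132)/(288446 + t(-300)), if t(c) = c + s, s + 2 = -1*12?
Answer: 35429/288132 ≈ 0.12296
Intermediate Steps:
s = -14 (s = -2 - 1*12 = -2 - 12 = -14)
t(c) = -14 + c (t(c) = c - 14 = -14 + c)
(81561 - 46132)/(288446 + t(-300)) = (81561 - 46132)/(288446 + (-14 - 300)) = 35429/(288446 - 314) = 35429/288132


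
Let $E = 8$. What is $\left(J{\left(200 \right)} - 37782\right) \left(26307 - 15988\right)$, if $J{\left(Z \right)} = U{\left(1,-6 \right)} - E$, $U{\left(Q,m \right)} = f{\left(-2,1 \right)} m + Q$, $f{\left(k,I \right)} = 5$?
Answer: $-390254261$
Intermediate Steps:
$U{\left(Q,m \right)} = Q + 5 m$ ($U{\left(Q,m \right)} = 5 m + Q = Q + 5 m$)
$J{\left(Z \right)} = -37$ ($J{\left(Z \right)} = \left(1 + 5 \left(-6\right)\right) - 8 = \left(1 - 30\right) - 8 = -29 - 8 = -37$)
$\left(J{\left(200 \right)} - 37782\right) \left(26307 - 15988\right) = \left(-37 - 37782\right) \left(26307 - 15988\right) = \left(-37819\right) 10319 = -390254261$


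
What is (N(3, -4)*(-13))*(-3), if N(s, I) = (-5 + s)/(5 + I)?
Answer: -78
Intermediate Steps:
N(s, I) = (-5 + s)/(5 + I)
(N(3, -4)*(-13))*(-3) = (((-5 + 3)/(5 - 4))*(-13))*(-3) = ((-2/1)*(-13))*(-3) = ((1*(-2))*(-13))*(-3) = -2*(-13)*(-3) = 26*(-3) = -78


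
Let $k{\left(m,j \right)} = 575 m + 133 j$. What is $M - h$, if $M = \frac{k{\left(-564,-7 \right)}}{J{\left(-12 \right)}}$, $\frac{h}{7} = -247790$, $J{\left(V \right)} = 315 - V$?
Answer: $\frac{566866079}{327} \approx 1.7335 \cdot 10^{6}$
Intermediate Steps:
$k{\left(m,j \right)} = 133 j + 575 m$
$h = -1734530$ ($h = 7 \left(-247790\right) = -1734530$)
$M = - \frac{325231}{327}$ ($M = \frac{133 \left(-7\right) + 575 \left(-564\right)}{315 - -12} = \frac{-931 - 324300}{315 + 12} = - \frac{325231}{327} \approx -994.59$)
$M - h = - \frac{325231}{327} - -1734530 = - \frac{325231}{327} + 1734530 = \frac{566866079}{327}$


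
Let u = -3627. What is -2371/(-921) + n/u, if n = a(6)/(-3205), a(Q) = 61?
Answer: 9187276222/3568732245 ≈ 2.5744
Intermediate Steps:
n = -61/3205 (n = 61/(-3205) = 61*(-1/3205) = -61/3205 ≈ -0.019033)
-2371/(-921) + n/u = -2371/(-921) - 61/3205/(-3627) = -2371*(-1/921) - 61/3205*(-1/3627) = 2371/921 + 61/11624535 = 9187276222/3568732245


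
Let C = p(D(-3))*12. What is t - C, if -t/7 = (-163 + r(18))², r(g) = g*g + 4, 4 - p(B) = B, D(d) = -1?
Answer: -190635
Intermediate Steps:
p(B) = 4 - B
C = 60 (C = (4 - 1*(-1))*12 = (4 + 1)*12 = 5*12 = 60)
r(g) = 4 + g² (r(g) = g² + 4 = 4 + g²)
t = -190575 (t = -7*(-163 + (4 + 18²))² = -7*(-163 + (4 + 324))² = -7*(-163 + 328)² = -7*165² = -7*27225 = -190575)
t - C = -190575 - 1*60 = -190575 - 60 = -190635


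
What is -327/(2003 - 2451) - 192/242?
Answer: -3441/54208 ≈ -0.063478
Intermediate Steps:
-327/(2003 - 2451) - 192/242 = -327/(-448) - 192*1/242 = -327*(-1/448) - 96/121 = 327/448 - 96/121 = -3441/54208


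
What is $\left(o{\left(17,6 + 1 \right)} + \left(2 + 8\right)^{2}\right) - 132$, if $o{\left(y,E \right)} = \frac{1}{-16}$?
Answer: $- \frac{513}{16} \approx -32.063$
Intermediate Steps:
$o{\left(y,E \right)} = - \frac{1}{16}$
$\left(o{\left(17,6 + 1 \right)} + \left(2 + 8\right)^{2}\right) - 132 = \left(- \frac{1}{16} + \left(2 + 8\right)^{2}\right) - 132 = \left(- \frac{1}{16} + 10^{2}\right) - 132 = \left(- \frac{1}{16} + 100\right) - 132 = \frac{1599}{16} - 132 = - \frac{513}{16}$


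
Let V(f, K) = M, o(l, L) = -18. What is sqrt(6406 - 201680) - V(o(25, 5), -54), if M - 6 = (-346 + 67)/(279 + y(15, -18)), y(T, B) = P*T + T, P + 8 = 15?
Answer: -705/133 + I*sqrt(195274) ≈ -5.3008 + 441.9*I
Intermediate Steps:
P = 7 (P = -8 + 15 = 7)
y(T, B) = 8*T (y(T, B) = 7*T + T = 8*T)
M = 705/133 (M = 6 + (-346 + 67)/(279 + 8*15) = 6 - 279/(279 + 120) = 6 - 279/399 = 6 - 279*1/399 = 6 - 93/133 = 705/133 ≈ 5.3008)
V(f, K) = 705/133
sqrt(6406 - 201680) - V(o(25, 5), -54) = sqrt(6406 - 201680) - 1*705/133 = sqrt(-195274) - 705/133 = I*sqrt(195274) - 705/133 = -705/133 + I*sqrt(195274)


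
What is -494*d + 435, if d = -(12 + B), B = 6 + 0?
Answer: 9327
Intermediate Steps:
B = 6
d = -18 (d = -(12 + 6) = -1*18 = -18)
-494*d + 435 = -494*(-18) + 435 = 8892 + 435 = 9327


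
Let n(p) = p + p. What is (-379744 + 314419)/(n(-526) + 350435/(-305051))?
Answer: 6642485525/107088029 ≈ 62.028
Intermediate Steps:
n(p) = 2*p
(-379744 + 314419)/(n(-526) + 350435/(-305051)) = (-379744 + 314419)/(2*(-526) + 350435/(-305051)) = -65325/(-1052 + 350435*(-1/305051)) = -65325/(-1052 - 350435/305051) = -65325/(-321264087/305051) = -65325*(-305051/321264087) = 6642485525/107088029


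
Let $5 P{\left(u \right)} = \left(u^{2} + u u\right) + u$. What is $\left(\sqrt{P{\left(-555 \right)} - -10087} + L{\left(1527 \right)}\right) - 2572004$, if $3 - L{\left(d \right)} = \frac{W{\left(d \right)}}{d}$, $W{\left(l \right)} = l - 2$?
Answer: $- \frac{3927447052}{1527} + \sqrt{133186} \approx -2.5716 \cdot 10^{6}$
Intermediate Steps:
$P{\left(u \right)} = \frac{u}{5} + \frac{2 u^{2}}{5}$ ($P{\left(u \right)} = \frac{\left(u^{2} + u u\right) + u}{5} = \frac{\left(u^{2} + u^{2}\right) + u}{5} = \frac{2 u^{2} + u}{5} = \frac{u + 2 u^{2}}{5} = \frac{u}{5} + \frac{2 u^{2}}{5}$)
$W{\left(l \right)} = -2 + l$ ($W{\left(l \right)} = l - 2 = -2 + l$)
$L{\left(d \right)} = 3 - \frac{-2 + d}{d}$
$\left(\sqrt{P{\left(-555 \right)} - -10087} + L{\left(1527 \right)}\right) - 2572004 = \left(\sqrt{\frac{1}{5} \left(-555\right) \left(1 + 2 \left(-555\right)\right) - -10087} + \left(2 + \frac{2}{1527}\right)\right) - 2572004 = \left(\sqrt{\frac{1}{5} \left(-555\right) \left(1 - 1110\right) + \left(10363 - 276\right)} + \left(2 + 2 \cdot \frac{1}{1527}\right)\right) - 2572004 = \left(\sqrt{\frac{1}{5} \left(-555\right) \left(-1109\right) + 10087} + \left(2 + \frac{2}{1527}\right)\right) - 2572004 = \left(\sqrt{123099 + 10087} + \frac{3056}{1527}\right) - 2572004 = \left(\sqrt{133186} + \frac{3056}{1527}\right) - 2572004 = \left(\frac{3056}{1527} + \sqrt{133186}\right) - 2572004 = - \frac{3927447052}{1527} + \sqrt{133186}$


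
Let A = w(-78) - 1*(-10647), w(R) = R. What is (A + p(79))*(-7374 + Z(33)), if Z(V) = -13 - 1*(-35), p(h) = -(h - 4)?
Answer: -77151888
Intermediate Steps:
p(h) = 4 - h (p(h) = -(-4 + h) = 4 - h)
Z(V) = 22 (Z(V) = -13 + 35 = 22)
A = 10569 (A = -78 - 1*(-10647) = -78 + 10647 = 10569)
(A + p(79))*(-7374 + Z(33)) = (10569 + (4 - 1*79))*(-7374 + 22) = (10569 + (4 - 79))*(-7352) = (10569 - 75)*(-7352) = 10494*(-7352) = -77151888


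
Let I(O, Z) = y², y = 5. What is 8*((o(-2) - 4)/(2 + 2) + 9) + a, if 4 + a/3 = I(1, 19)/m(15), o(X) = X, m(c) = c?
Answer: 53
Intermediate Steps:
I(O, Z) = 25 (I(O, Z) = 5² = 25)
a = -7 (a = -12 + 3*(25/15) = -12 + 3*(25*(1/15)) = -12 + 3*(5/3) = -12 + 5 = -7)
8*((o(-2) - 4)/(2 + 2) + 9) + a = 8*((-2 - 4)/(2 + 2) + 9) - 7 = 8*(-6/4 + 9) - 7 = 8*(-6*¼ + 9) - 7 = 8*(-3/2 + 9) - 7 = 8*(15/2) - 7 = 60 - 7 = 53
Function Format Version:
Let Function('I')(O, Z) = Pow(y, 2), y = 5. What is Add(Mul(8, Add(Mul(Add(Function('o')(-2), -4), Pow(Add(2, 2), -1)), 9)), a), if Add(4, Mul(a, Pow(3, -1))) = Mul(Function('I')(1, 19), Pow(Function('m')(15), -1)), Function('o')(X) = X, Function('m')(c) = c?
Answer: 53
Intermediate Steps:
Function('I')(O, Z) = 25 (Function('I')(O, Z) = Pow(5, 2) = 25)
a = -7 (a = Add(-12, Mul(3, Mul(25, Pow(15, -1)))) = Add(-12, Mul(3, Mul(25, Rational(1, 15)))) = Add(-12, Mul(3, Rational(5, 3))) = Add(-12, 5) = -7)
Add(Mul(8, Add(Mul(Add(Function('o')(-2), -4), Pow(Add(2, 2), -1)), 9)), a) = Add(Mul(8, Add(Mul(Add(-2, -4), Pow(Add(2, 2), -1)), 9)), -7) = Add(Mul(8, Add(Mul(-6, Pow(4, -1)), 9)), -7) = Add(Mul(8, Add(Mul(-6, Rational(1, 4)), 9)), -7) = Add(Mul(8, Add(Rational(-3, 2), 9)), -7) = Add(Mul(8, Rational(15, 2)), -7) = Add(60, -7) = 53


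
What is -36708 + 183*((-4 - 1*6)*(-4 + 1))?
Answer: -31218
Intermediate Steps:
-36708 + 183*((-4 - 1*6)*(-4 + 1)) = -36708 + 183*((-4 - 6)*(-3)) = -36708 + 183*(-10*(-3)) = -36708 + 183*30 = -36708 + 5490 = -31218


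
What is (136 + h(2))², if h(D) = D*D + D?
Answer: 20164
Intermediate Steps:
h(D) = D + D² (h(D) = D² + D = D + D²)
(136 + h(2))² = (136 + 2*(1 + 2))² = (136 + 2*3)² = (136 + 6)² = 142² = 20164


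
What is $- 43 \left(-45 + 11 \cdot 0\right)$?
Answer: $1935$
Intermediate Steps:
$- 43 \left(-45 + 11 \cdot 0\right) = - 43 \left(-45 + 0\right) = \left(-43\right) \left(-45\right) = 1935$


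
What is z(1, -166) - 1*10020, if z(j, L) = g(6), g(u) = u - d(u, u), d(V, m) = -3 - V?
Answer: -10005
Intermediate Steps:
g(u) = 3 + 2*u (g(u) = u - (-3 - u) = u + (3 + u) = 3 + 2*u)
z(j, L) = 15 (z(j, L) = 3 + 2*6 = 3 + 12 = 15)
z(1, -166) - 1*10020 = 15 - 1*10020 = 15 - 10020 = -10005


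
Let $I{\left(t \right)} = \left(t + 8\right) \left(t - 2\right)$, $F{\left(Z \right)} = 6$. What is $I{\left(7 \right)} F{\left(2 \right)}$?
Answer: $450$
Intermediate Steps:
$I{\left(t \right)} = \left(-2 + t\right) \left(8 + t\right)$ ($I{\left(t \right)} = \left(8 + t\right) \left(-2 + t\right) = \left(-2 + t\right) \left(8 + t\right)$)
$I{\left(7 \right)} F{\left(2 \right)} = \left(-16 + 7^{2} + 6 \cdot 7\right) 6 = \left(-16 + 49 + 42\right) 6 = 75 \cdot 6 = 450$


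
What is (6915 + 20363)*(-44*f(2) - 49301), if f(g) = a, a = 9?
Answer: -1355634766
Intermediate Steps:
f(g) = 9
(6915 + 20363)*(-44*f(2) - 49301) = (6915 + 20363)*(-44*9 - 49301) = 27278*(-396 - 49301) = 27278*(-49697) = -1355634766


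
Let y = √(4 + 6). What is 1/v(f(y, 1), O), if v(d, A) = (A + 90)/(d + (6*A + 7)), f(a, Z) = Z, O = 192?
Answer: 580/141 ≈ 4.1135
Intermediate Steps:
y = √10 ≈ 3.1623
v(d, A) = (90 + A)/(7 + d + 6*A) (v(d, A) = (90 + A)/(d + (7 + 6*A)) = (90 + A)/(7 + d + 6*A))
1/v(f(y, 1), O) = 1/((90 + 192)/(7 + 1 + 6*192)) = 1/(282/(7 + 1 + 1152)) = 1/(282/1160) = 1/((1/1160)*282) = 1/(141/580) = 580/141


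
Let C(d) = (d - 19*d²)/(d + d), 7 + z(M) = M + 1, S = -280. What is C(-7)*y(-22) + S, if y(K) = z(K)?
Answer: -2156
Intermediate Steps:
z(M) = -6 + M (z(M) = -7 + (M + 1) = -7 + (1 + M) = -6 + M)
y(K) = -6 + K
C(d) = (d - 19*d²)/(2*d) (C(d) = (d - 19*d²)/((2*d)) = (d - 19*d²)*(1/(2*d)) = (d - 19*d²)/(2*d))
C(-7)*y(-22) + S = (½ - 19/2*(-7))*(-6 - 22) - 280 = (½ + 133/2)*(-28) - 280 = 67*(-28) - 280 = -1876 - 280 = -2156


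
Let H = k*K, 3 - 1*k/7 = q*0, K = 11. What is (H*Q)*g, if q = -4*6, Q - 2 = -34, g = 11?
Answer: -81312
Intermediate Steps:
Q = -32 (Q = 2 - 34 = -32)
q = -24
k = 21 (k = 21 - (-168)*0 = 21 - 7*0 = 21 + 0 = 21)
H = 231 (H = 21*11 = 231)
(H*Q)*g = (231*(-32))*11 = -7392*11 = -81312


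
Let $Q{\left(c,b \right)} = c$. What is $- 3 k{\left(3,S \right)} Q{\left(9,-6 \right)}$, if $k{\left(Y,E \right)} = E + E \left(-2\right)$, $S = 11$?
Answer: $297$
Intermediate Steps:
$k{\left(Y,E \right)} = - E$ ($k{\left(Y,E \right)} = E - 2 E = - E$)
$- 3 k{\left(3,S \right)} Q{\left(9,-6 \right)} = - 3 \left(\left(-1\right) 11\right) 9 = \left(-3\right) \left(-11\right) 9 = 33 \cdot 9 = 297$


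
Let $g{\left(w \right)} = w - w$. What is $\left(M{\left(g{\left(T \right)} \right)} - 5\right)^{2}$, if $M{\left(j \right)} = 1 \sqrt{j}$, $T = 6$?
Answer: $25$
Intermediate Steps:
$g{\left(w \right)} = 0$
$M{\left(j \right)} = \sqrt{j}$
$\left(M{\left(g{\left(T \right)} \right)} - 5\right)^{2} = \left(\sqrt{0} - 5\right)^{2} = \left(0 - 5\right)^{2} = \left(-5\right)^{2} = 25$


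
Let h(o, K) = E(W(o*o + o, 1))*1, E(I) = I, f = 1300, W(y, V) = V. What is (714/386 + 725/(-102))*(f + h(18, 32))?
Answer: -134667811/19686 ≈ -6840.8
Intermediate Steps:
h(o, K) = 1 (h(o, K) = 1*1 = 1)
(714/386 + 725/(-102))*(f + h(18, 32)) = (714/386 + 725/(-102))*(1300 + 1) = (714*(1/386) + 725*(-1/102))*1301 = (357/193 - 725/102)*1301 = -103511/19686*1301 = -134667811/19686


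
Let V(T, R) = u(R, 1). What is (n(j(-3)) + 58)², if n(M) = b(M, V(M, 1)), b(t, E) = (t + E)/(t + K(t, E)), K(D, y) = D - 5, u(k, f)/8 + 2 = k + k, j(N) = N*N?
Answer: 582169/169 ≈ 3444.8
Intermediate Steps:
j(N) = N²
u(k, f) = -16 + 16*k (u(k, f) = -16 + 8*(k + k) = -16 + 8*(2*k) = -16 + 16*k)
V(T, R) = -16 + 16*R
K(D, y) = -5 + D
b(t, E) = (E + t)/(-5 + 2*t) (b(t, E) = (t + E)/(t + (-5 + t)) = (E + t)/(-5 + 2*t))
n(M) = M/(-5 + 2*M) (n(M) = ((-16 + 16*1) + M)/(-5 + 2*M) = ((-16 + 16) + M)/(-5 + 2*M) = (0 + M)/(-5 + 2*M) = M/(-5 + 2*M))
(n(j(-3)) + 58)² = ((-3)²/(-5 + 2*(-3)²) + 58)² = (9/(-5 + 2*9) + 58)² = (9/(-5 + 18) + 58)² = (9/13 + 58)² = (763/13)² = 582169/169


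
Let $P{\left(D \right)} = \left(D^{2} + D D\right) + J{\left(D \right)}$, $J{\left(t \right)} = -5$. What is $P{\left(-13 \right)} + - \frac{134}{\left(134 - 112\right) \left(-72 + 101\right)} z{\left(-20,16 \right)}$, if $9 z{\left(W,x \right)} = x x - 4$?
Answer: $\frac{104351}{319} \approx 327.12$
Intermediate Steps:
$z{\left(W,x \right)} = - \frac{4}{9} + \frac{x^{2}}{9}$ ($z{\left(W,x \right)} = \frac{x x - 4}{9} = \frac{x^{2} - 4}{9} = \frac{-4 + x^{2}}{9} = - \frac{4}{9} + \frac{x^{2}}{9}$)
$P{\left(D \right)} = -5 + 2 D^{2}$ ($P{\left(D \right)} = \left(D^{2} + D D\right) - 5 = \left(D^{2} + D^{2}\right) - 5 = 2 D^{2} - 5 = -5 + 2 D^{2}$)
$P{\left(-13 \right)} + - \frac{134}{\left(134 - 112\right) \left(-72 + 101\right)} z{\left(-20,16 \right)} = \left(-5 + 2 \left(-13\right)^{2}\right) + - \frac{134}{\left(134 - 112\right) \left(-72 + 101\right)} \left(- \frac{4}{9} + \frac{16^{2}}{9}\right) = \left(-5 + 2 \cdot 169\right) + - \frac{134}{22 \cdot 29} \left(- \frac{4}{9} + \frac{1}{9} \cdot 256\right) = \left(-5 + 338\right) + - \frac{134}{638} \left(- \frac{4}{9} + \frac{256}{9}\right) = 333 + \left(-134\right) \frac{1}{638} \cdot 28 = 333 - \frac{1876}{319} = \frac{104351}{319}$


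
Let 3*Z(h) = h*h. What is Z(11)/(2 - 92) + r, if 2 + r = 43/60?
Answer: -187/108 ≈ -1.7315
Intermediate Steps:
r = -77/60 (r = -2 + 43/60 = -77/60 ≈ -1.2833)
Z(h) = h**2/3 (Z(h) = (h*h)/3 = h**2/3)
Z(11)/(2 - 92) + r = ((1/3)*11**2)/(2 - 92) - 77/60 = ((1/3)*121)/(-90) - 77/60 = -1/90*121/3 - 77/60 = -121/270 - 77/60 = -187/108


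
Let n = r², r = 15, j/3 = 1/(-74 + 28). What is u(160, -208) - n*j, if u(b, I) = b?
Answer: 8035/46 ≈ 174.67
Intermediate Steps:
j = -3/46 (j = 3/(-74 + 28) = 3/(-46) = 3*(-1/46) = -3/46 ≈ -0.065217)
n = 225 (n = 15² = 225)
u(160, -208) - n*j = 160 - 225*(-3)/46 = 160 - 1*(-675/46) = 160 + 675/46 = 8035/46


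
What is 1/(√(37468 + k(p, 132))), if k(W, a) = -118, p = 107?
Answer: √166/2490 ≈ 0.0051743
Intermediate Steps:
1/(√(37468 + k(p, 132))) = 1/(√(37468 - 118)) = 1/(√37350) = 1/(15*√166) = √166/2490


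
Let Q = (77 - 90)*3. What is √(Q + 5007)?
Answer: 6*√138 ≈ 70.484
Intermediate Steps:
Q = -39 (Q = -13*3 = -39)
√(Q + 5007) = √(-39 + 5007) = √4968 = 6*√138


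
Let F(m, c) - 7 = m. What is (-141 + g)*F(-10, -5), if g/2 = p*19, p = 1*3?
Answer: 81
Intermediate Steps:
F(m, c) = 7 + m
p = 3
g = 114 (g = 2*(3*19) = 2*57 = 114)
(-141 + g)*F(-10, -5) = (-141 + 114)*(7 - 10) = -27*(-3) = 81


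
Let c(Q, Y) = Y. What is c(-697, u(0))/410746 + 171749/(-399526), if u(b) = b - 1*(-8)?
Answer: -35271009273/82051853198 ≈ -0.42986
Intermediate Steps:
u(b) = 8 + b (u(b) = b + 8 = 8 + b)
c(-697, u(0))/410746 + 171749/(-399526) = (8 + 0)/410746 + 171749/(-399526) = 8*(1/410746) + 171749*(-1/399526) = 4/205373 - 171749/399526 = -35271009273/82051853198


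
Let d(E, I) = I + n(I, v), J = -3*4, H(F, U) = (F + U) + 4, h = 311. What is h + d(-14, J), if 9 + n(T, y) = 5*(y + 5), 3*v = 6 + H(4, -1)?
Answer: 1010/3 ≈ 336.67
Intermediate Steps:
H(F, U) = 4 + F + U
v = 13/3 (v = (6 + (4 + 4 - 1))/3 = (6 + 7)/3 = (1/3)*13 = 13/3 ≈ 4.3333)
n(T, y) = 16 + 5*y (n(T, y) = -9 + 5*(y + 5) = -9 + 5*(5 + y) = -9 + (25 + 5*y) = 16 + 5*y)
J = -12
d(E, I) = 113/3 + I (d(E, I) = I + (16 + 5*(13/3)) = I + (16 + 65/3) = I + 113/3 = 113/3 + I)
h + d(-14, J) = 311 + (113/3 - 12) = 311 + 77/3 = 1010/3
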